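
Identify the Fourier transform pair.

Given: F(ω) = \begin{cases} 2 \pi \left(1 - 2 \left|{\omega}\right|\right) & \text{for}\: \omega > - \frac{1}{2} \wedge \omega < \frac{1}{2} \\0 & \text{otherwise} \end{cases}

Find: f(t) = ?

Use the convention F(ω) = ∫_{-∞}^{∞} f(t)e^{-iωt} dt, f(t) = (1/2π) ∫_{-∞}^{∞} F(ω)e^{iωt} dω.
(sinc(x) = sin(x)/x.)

f(t) = \frac{\operatorname{sinc}^{2}{\left(\frac{t}{4} \right)}}{2}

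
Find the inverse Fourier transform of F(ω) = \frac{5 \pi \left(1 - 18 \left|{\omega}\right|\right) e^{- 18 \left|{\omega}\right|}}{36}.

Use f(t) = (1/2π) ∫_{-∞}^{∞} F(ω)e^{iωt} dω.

f(t) = \frac{5 t^{2}}{\left(t^{2} + 324\right)^{2}}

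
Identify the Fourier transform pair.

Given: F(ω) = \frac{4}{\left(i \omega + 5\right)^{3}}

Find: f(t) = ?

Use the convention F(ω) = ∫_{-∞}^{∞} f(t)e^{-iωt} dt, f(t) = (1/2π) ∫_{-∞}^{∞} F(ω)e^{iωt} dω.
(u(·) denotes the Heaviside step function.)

f(t) = 2 t^{2} e^{- 5 t} u\left(t\right)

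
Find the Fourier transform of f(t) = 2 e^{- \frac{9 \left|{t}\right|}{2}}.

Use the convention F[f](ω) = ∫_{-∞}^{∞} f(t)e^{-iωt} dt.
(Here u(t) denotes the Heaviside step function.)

F(ω) = \frac{72}{4 \omega^{2} + 81}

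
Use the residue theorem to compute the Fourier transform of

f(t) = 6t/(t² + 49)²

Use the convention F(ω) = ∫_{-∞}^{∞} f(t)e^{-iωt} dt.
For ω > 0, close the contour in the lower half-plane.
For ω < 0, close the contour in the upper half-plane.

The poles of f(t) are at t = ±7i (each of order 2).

Let g(z) = f(z)e^{-iωz}; for large |z| the factor e^{-iωz} decays in the lower half-plane when ω > 0 and in the upper half-plane when ω < 0.

Case ω > 0 (lower half-plane, clockwise contour ⇒ F(ω) = -2πi·ΣRes):
  Res_{z = - 7 i} g(z) = \frac{3 \omega e^{- 7 \omega}}{14} (pole of order 2)
  F(ω) = -2πi·ΣRes = - \frac{3 i \pi \omega e^{- 7 \omega}}{7}

Case ω < 0 (upper half-plane, counterclockwise contour ⇒ F(ω) = +2πi·ΣRes):
  Res_{z = 7 i} g(z) = - \frac{3 \omega e^{7 \omega}}{14} (pole of order 2)
  F(ω) = 2πi·ΣRes = - \frac{3 i \pi \omega e^{7 \omega}}{7}

Both cases combine into a single formula in |ω|:

F(ω) = - \frac{3 i \pi \omega e^{- 7 \left|{\omega}\right|}}{7}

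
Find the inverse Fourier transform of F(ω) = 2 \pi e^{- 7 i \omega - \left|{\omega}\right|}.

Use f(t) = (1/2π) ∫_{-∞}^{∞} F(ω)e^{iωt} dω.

f(t) = \frac{2}{\left(t - 7\right)^{2} + 1}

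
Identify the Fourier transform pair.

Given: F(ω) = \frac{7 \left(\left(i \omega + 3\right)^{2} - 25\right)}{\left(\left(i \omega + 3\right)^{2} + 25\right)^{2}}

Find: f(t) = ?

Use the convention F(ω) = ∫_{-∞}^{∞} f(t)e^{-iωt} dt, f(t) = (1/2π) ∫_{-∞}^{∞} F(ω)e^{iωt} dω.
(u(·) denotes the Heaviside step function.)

f(t) = 7 t e^{- 3 t} \cos{\left(5 t \right)} u\left(t\right)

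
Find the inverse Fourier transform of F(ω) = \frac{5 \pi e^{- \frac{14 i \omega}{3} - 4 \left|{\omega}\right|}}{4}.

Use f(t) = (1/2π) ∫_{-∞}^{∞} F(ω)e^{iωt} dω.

f(t) = \frac{5}{\left(t - \frac{14}{3}\right)^{2} + 16}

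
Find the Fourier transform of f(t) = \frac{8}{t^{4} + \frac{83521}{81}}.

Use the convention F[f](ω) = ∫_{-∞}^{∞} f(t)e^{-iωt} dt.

F(ω) = \frac{216 \pi e^{- \frac{17 \sqrt{2} \left|{\omega}\right|}{6}} \sin{\left(\frac{17 \sqrt{2} \left|{\omega}\right|}{6} + \frac{\pi}{4} \right)}}{4913}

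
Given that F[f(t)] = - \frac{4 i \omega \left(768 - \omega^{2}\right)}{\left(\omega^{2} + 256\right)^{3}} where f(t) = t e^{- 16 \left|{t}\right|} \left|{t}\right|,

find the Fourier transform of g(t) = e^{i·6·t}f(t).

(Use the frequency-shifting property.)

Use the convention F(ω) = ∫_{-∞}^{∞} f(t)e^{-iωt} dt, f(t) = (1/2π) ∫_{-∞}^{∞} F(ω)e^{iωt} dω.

F[g](ω) = \frac{4 i \left(\omega - 6\right) \left(\left(\omega - 6\right)^{2} - 768\right)}{\left(\left(\omega - 6\right)^{2} + 256\right)^{3}}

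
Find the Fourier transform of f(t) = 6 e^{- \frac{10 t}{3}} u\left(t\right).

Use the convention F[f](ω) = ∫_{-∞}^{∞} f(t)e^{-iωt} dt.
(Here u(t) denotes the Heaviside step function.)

F(ω) = \frac{18}{3 i \omega + 10}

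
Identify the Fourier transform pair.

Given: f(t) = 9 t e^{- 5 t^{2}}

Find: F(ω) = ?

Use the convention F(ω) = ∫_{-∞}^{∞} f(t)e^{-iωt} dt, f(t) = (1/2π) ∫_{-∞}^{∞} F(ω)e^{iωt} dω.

F(ω) = - \frac{9 \sqrt{5} i \sqrt{\pi} \omega e^{- \frac{\omega^{2}}{20}}}{50}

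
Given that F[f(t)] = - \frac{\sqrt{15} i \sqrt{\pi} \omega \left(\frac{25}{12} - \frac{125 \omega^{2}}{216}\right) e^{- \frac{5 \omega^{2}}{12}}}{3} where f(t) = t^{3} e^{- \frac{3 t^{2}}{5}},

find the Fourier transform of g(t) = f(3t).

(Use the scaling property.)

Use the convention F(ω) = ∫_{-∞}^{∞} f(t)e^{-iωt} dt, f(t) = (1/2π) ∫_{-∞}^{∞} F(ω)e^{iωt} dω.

F[g](ω) = \frac{25 \sqrt{15} i \sqrt{\pi} \omega \left(5 \omega^{2} - 162\right) e^{- \frac{5 \omega^{2}}{108}}}{52488}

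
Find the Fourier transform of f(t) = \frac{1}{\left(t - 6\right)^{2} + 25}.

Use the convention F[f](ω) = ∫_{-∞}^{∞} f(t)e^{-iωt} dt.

F(ω) = \frac{\pi e^{- 6 i \omega - 5 \left|{\omega}\right|}}{5}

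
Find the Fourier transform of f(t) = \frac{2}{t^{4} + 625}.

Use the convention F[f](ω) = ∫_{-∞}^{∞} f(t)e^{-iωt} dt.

F(ω) = \frac{2 \pi e^{- \frac{5 \sqrt{2} \left|{\omega}\right|}{2}} \sin{\left(\frac{5 \sqrt{2} \left|{\omega}\right|}{2} + \frac{\pi}{4} \right)}}{125}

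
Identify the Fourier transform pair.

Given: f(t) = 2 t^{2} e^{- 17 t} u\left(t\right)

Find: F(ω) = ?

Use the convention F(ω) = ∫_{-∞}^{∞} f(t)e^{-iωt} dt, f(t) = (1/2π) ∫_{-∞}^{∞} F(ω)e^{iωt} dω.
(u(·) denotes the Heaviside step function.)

F(ω) = \frac{4}{\left(i \omega + 17\right)^{3}}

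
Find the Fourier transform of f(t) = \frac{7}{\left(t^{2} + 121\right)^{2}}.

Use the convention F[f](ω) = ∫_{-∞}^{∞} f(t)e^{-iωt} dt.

F(ω) = \frac{7 \pi \left(11 \left|{\omega}\right| + 1\right) e^{- 11 \left|{\omega}\right|}}{2662}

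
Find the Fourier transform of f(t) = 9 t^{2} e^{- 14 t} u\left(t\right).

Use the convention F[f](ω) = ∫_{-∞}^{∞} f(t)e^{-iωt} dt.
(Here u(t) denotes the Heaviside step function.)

F(ω) = \frac{18}{\left(i \omega + 14\right)^{3}}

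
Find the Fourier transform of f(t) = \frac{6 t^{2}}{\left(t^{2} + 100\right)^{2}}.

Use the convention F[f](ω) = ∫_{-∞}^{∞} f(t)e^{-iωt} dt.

F(ω) = \frac{3 \pi \left(1 - 10 \left|{\omega}\right|\right) e^{- 10 \left|{\omega}\right|}}{10}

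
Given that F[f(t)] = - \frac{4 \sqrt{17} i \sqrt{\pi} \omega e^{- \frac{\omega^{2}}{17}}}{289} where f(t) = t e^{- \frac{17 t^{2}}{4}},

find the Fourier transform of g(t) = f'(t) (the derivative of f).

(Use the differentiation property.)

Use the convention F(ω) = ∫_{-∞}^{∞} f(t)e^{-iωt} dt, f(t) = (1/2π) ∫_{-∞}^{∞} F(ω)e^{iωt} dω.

F[g](ω) = \frac{4 \sqrt{17} \sqrt{\pi} \omega^{2} e^{- \frac{\omega^{2}}{17}}}{289}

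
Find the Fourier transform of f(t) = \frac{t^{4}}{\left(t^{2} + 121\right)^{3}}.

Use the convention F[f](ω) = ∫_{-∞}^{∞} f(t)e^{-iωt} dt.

F(ω) = \frac{\pi \left(121 \omega^{2} - 55 \left|{\omega}\right| + 3\right) e^{- 11 \left|{\omega}\right|}}{88}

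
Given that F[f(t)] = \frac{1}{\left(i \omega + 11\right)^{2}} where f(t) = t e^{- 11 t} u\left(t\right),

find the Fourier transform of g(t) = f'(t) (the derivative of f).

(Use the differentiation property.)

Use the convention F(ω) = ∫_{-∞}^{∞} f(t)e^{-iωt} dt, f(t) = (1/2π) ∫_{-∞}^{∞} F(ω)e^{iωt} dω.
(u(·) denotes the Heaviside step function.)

F[g](ω) = \frac{i \omega}{\left(i \omega + 11\right)^{2}}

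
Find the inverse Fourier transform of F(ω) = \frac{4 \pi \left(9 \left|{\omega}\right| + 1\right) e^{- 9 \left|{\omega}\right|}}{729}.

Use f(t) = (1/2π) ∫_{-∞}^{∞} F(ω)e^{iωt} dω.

f(t) = \frac{8}{\left(t^{2} + 81\right)^{2}}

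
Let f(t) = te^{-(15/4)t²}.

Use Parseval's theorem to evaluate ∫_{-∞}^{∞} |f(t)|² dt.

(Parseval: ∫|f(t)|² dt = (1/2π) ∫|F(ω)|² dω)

∫|f(t)|² dt = \frac{\sqrt{30} \sqrt{\pi}}{225}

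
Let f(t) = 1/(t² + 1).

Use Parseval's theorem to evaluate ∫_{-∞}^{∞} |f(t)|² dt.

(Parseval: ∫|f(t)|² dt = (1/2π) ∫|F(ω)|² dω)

∫|f(t)|² dt = \frac{\pi}{2}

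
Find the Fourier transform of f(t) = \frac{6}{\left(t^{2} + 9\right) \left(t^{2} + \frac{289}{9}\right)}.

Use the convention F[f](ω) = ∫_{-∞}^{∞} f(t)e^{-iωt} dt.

F(ω) = \frac{9 \pi e^{- 3 \left|{\omega}\right|}}{104} - \frac{81 \pi e^{- \frac{17 \left|{\omega}\right|}{3}}}{1768}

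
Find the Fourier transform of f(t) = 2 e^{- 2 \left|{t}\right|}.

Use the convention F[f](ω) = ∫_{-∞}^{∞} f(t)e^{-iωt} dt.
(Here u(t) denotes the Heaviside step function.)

F(ω) = \frac{8}{\omega^{2} + 4}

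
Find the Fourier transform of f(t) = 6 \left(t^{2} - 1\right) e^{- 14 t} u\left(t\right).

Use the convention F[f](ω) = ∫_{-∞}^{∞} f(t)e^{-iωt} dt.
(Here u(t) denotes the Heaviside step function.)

F(ω) = \frac{6 \left(2 i \omega - \left(i \omega + 14\right)^{3} + 28\right)}{\left(i \omega + 14\right)^{4}}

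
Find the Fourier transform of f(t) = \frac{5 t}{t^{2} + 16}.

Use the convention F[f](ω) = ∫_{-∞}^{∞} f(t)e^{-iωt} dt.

F(ω) = - 5 i \pi e^{- 4 \left|{\omega}\right|} \operatorname{sign}{\left(\omega \right)}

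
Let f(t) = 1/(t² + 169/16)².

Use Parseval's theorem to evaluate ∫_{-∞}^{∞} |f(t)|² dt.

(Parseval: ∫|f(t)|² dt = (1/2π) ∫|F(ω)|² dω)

∫|f(t)|² dt = \frac{5120 \pi}{62748517}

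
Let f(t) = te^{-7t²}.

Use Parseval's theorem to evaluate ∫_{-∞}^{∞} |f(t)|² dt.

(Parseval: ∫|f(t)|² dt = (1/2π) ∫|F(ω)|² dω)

∫|f(t)|² dt = \frac{\sqrt{14} \sqrt{\pi}}{392}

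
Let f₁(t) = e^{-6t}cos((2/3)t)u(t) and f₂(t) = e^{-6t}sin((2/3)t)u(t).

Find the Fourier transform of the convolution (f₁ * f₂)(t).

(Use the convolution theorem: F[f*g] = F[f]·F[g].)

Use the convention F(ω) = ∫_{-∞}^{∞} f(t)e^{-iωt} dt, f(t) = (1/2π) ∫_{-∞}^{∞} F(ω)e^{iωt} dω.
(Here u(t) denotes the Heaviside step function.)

F[f₁*f₂](ω) = \frac{54 \left(i \omega + 6\right)}{\left(9 \left(i \omega + 6\right)^{2} + 4\right)^{2}}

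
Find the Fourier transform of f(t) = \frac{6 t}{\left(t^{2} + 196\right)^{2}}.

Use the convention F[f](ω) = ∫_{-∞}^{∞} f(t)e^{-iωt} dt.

F(ω) = - \frac{3 i \pi \omega e^{- 14 \left|{\omega}\right|}}{14}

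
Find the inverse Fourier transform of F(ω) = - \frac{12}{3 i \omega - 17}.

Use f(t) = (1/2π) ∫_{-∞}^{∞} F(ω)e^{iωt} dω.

f(t) = 4 e^{\frac{17 t}{3}} u\left(- t\right)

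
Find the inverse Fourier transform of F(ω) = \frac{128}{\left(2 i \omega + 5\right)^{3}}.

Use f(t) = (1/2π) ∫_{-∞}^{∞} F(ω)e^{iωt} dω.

f(t) = 8 t^{2} e^{- \frac{5 t}{2}} u\left(t\right)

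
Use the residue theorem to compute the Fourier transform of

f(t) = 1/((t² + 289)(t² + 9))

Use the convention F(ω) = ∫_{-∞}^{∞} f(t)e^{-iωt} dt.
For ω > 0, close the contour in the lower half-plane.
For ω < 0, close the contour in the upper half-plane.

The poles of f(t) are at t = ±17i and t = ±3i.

Let g(z) = f(z)e^{-iωz}; for large |z| the factor e^{-iωz} decays in the lower half-plane when ω > 0 and in the upper half-plane when ω < 0.

Case ω > 0 (lower half-plane, clockwise contour ⇒ F(ω) = -2πi·ΣRes):
  Res_{z = - 17 i} g(z) = - \frac{i e^{- 17 \omega}}{9520}
  Res_{z = - 3 i} g(z) = \frac{i e^{- 3 \omega}}{1680}
  F(ω) = -2πi·ΣRes = \frac{\pi \left(17 e^{14 \omega} - 3\right) e^{- 17 \omega}}{14280}

Case ω < 0 (upper half-plane, counterclockwise contour ⇒ F(ω) = +2πi·ΣRes):
  Res_{z = 17 i} g(z) = \frac{i e^{17 \omega}}{9520}
  Res_{z = 3 i} g(z) = - \frac{i e^{3 \omega}}{1680}
  F(ω) = 2πi·ΣRes = \frac{\pi \left(17 - 3 e^{14 \omega}\right) e^{3 \omega}}{14280}

Both cases combine into a single formula in |ω|:

F(ω) = \frac{\pi \left(17 e^{14 \left|{\omega}\right|} - 3\right) e^{- 17 \left|{\omega}\right|}}{14280}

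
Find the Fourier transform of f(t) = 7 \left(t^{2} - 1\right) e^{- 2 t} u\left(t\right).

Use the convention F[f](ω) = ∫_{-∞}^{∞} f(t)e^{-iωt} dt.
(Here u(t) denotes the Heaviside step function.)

F(ω) = \frac{7 \left(2 i \omega - \left(i \omega + 2\right)^{3} + 4\right)}{\left(i \omega + 2\right)^{4}}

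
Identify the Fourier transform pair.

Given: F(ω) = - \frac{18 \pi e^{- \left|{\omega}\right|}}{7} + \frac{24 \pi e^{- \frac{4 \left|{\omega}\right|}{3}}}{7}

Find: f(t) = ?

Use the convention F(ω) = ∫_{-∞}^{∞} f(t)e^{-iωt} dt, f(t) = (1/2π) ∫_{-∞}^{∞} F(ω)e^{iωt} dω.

f(t) = \frac{2 t^{2}}{\left(t^{2} + 1\right) \left(t^{2} + \frac{16}{9}\right)}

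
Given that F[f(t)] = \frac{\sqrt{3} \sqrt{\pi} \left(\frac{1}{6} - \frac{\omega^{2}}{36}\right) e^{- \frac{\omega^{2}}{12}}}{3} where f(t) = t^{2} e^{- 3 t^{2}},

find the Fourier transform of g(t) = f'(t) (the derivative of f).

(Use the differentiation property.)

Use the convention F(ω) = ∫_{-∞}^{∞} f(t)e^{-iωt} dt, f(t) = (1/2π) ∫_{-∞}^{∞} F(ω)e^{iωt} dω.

F[g](ω) = \frac{\sqrt{3} i \sqrt{\pi} \omega \left(6 - \omega^{2}\right) e^{- \frac{\omega^{2}}{12}}}{108}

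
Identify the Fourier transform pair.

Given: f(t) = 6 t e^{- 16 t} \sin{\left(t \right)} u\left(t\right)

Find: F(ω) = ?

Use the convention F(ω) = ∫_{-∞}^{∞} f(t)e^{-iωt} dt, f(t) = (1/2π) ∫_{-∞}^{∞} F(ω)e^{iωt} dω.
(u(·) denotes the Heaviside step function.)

F(ω) = \frac{12 \left(i \omega + 16\right)}{\left(\left(i \omega + 16\right)^{2} + 1\right)^{2}}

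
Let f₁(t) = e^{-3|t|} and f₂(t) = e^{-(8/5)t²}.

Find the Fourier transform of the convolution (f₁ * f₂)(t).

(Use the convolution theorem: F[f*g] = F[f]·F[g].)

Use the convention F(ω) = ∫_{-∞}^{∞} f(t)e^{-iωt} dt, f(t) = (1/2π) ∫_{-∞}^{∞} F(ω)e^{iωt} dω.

F[f₁*f₂](ω) = \frac{3 \sqrt{10} \sqrt{\pi} e^{- \frac{5 \omega^{2}}{32}}}{2 \left(\omega^{2} + 9\right)}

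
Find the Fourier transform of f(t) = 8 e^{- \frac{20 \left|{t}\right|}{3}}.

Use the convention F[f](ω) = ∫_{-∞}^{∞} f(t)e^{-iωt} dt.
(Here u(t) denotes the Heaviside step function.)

F(ω) = \frac{960}{9 \omega^{2} + 400}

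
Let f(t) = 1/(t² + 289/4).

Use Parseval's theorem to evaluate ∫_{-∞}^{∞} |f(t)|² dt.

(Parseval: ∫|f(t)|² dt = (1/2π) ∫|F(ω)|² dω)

∫|f(t)|² dt = \frac{4 \pi}{4913}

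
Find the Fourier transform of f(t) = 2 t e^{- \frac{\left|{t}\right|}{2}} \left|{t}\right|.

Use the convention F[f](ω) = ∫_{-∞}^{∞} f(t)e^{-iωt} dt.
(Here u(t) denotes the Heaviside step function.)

F(ω) = \frac{128 i \omega \left(4 \omega^{2} - 3\right)}{\left(4 \omega^{2} + 1\right)^{3}}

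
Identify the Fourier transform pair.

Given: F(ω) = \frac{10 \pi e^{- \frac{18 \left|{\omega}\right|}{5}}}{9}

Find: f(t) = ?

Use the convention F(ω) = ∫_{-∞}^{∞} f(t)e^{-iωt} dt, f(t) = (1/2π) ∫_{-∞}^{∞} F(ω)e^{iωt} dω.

f(t) = \frac{4}{t^{2} + \frac{324}{25}}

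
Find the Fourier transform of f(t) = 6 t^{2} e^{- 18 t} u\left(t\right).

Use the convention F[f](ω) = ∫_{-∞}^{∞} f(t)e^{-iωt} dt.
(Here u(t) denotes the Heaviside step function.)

F(ω) = \frac{12}{\left(i \omega + 18\right)^{3}}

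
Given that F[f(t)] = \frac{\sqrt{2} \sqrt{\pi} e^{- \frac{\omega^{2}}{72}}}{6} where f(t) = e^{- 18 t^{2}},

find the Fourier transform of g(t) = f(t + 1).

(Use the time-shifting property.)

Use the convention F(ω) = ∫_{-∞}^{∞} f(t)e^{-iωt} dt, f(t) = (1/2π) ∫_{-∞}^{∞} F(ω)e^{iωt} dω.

F[g](ω) = \frac{\sqrt{2} \sqrt{\pi} e^{\omega \left(- \frac{\omega}{72} + i\right)}}{6}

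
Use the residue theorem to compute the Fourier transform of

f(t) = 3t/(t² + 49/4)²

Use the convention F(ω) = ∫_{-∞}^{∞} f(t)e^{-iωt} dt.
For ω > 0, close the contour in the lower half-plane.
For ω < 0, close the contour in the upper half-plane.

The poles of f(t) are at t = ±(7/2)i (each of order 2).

Let g(z) = f(z)e^{-iωz}; for large |z| the factor e^{-iωz} decays in the lower half-plane when ω > 0 and in the upper half-plane when ω < 0.

Case ω > 0 (lower half-plane, clockwise contour ⇒ F(ω) = -2πi·ΣRes):
  Res_{z = - \frac{7 i}{2}} g(z) = \frac{3 \omega e^{- \frac{7 \omega}{2}}}{14} (pole of order 2)
  F(ω) = -2πi·ΣRes = - \frac{3 i \pi \omega e^{- \frac{7 \omega}{2}}}{7}

Case ω < 0 (upper half-plane, counterclockwise contour ⇒ F(ω) = +2πi·ΣRes):
  Res_{z = \frac{7 i}{2}} g(z) = - \frac{3 \omega e^{\frac{7 \omega}{2}}}{14} (pole of order 2)
  F(ω) = 2πi·ΣRes = - \frac{3 i \pi \omega e^{\frac{7 \omega}{2}}}{7}

Both cases combine into a single formula in |ω|:

F(ω) = - \frac{3 i \pi \omega e^{- \frac{7 \left|{\omega}\right|}{2}}}{7}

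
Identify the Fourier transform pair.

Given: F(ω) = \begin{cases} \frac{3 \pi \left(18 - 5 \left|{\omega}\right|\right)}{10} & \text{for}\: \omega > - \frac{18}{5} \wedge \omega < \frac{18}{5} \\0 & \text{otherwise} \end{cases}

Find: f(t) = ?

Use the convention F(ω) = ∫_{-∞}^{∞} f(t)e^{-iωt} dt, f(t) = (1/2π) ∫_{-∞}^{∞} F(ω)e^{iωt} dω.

f(t) = \frac{3 \sin^{2}{\left(\frac{9 t}{5} \right)}}{t^{2}}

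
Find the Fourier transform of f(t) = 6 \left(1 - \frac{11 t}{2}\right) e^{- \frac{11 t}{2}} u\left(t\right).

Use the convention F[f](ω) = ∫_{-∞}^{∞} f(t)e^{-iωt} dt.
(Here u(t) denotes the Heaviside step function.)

F(ω) = \frac{24 i \omega}{- 4 \omega^{2} + 44 i \omega + 121}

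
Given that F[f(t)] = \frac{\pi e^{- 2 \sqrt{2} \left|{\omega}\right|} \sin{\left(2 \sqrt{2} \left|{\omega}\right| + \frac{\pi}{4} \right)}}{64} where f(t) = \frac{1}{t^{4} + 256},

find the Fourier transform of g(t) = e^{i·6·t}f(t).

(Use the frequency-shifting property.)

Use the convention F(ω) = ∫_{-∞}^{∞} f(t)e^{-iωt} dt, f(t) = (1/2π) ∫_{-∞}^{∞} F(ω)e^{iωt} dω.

F[g](ω) = \frac{\pi e^{- 2 \sqrt{2} \left|{\omega - 6}\right|} \sin{\left(2 \sqrt{2} \left|{\omega - 6}\right| + \frac{\pi}{4} \right)}}{64}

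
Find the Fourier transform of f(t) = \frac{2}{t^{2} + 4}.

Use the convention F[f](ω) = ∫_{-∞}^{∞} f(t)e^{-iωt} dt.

F(ω) = \pi e^{- 2 \left|{\omega}\right|}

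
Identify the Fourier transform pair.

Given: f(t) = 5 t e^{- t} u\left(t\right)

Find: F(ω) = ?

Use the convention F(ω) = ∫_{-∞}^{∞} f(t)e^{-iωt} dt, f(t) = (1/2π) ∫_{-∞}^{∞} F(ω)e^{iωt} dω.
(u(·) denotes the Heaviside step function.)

F(ω) = \frac{5}{\left(i \omega + 1\right)^{2}}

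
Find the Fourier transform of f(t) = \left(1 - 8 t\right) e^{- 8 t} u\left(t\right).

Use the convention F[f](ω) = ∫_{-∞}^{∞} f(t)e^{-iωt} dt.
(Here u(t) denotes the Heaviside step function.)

F(ω) = \frac{i \omega}{- \omega^{2} + 16 i \omega + 64}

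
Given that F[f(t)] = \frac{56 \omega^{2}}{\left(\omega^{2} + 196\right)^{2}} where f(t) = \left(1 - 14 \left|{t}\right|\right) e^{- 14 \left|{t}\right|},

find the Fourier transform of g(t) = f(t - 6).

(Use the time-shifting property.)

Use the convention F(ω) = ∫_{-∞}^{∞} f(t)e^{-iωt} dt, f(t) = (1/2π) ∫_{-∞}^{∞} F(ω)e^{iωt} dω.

F[g](ω) = \frac{56 \omega^{2} e^{- 6 i \omega}}{\left(\omega^{2} + 196\right)^{2}}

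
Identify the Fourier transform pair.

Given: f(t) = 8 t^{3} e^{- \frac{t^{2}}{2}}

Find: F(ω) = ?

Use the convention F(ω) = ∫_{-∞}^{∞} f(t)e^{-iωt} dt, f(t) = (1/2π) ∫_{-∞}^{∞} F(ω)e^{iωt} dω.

F(ω) = 8 \sqrt{2} i \sqrt{\pi} \omega \left(\omega^{2} - 3\right) e^{- \frac{\omega^{2}}{2}}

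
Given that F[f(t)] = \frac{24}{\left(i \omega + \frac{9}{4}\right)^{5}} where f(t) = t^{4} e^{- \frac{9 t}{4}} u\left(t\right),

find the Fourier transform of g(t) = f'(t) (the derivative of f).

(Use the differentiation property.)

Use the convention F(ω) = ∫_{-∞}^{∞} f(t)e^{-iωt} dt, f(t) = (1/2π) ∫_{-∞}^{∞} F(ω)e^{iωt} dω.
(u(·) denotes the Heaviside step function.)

F[g](ω) = \frac{24576 i \omega}{\left(4 i \omega + 9\right)^{5}}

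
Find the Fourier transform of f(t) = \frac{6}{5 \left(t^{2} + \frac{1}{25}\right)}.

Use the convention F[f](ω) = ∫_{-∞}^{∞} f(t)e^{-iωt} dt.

F(ω) = 6 \pi e^{- \frac{\left|{\omega}\right|}{5}}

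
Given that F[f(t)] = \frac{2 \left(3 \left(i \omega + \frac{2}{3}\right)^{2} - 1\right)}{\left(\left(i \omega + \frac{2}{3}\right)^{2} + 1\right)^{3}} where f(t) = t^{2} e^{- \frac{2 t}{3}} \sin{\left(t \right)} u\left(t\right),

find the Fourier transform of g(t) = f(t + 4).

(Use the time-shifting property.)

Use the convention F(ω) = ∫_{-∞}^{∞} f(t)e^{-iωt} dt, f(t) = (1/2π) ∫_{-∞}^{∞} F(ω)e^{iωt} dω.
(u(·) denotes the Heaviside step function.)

F[g](ω) = \frac{486 \left(\left(3 i \omega + 2\right)^{2} - 3\right) e^{4 i \omega}}{\left(\left(3 i \omega + 2\right)^{2} + 9\right)^{3}}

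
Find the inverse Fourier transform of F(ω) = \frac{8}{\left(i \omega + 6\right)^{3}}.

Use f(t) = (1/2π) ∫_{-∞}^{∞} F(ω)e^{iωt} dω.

f(t) = 4 t^{2} e^{- 6 t} u\left(t\right)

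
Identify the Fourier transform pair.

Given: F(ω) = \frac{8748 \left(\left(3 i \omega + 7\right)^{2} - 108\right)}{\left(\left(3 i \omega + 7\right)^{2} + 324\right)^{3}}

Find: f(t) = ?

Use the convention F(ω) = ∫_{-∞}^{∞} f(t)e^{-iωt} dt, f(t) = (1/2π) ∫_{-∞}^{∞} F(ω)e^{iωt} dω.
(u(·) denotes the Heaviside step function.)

f(t) = 3 t^{2} e^{- \frac{7 t}{3}} \sin{\left(6 t \right)} u\left(t\right)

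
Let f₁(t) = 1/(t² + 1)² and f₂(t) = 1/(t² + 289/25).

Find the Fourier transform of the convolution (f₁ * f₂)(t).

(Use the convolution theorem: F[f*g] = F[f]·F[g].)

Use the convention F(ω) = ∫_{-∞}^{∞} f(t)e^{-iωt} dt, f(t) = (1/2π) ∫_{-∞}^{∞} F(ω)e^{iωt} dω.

F[f₁*f₂](ω) = \frac{5 \pi^{2} \left(\left|{\omega}\right| + 1\right) e^{- \frac{22 \left|{\omega}\right|}{5}}}{34}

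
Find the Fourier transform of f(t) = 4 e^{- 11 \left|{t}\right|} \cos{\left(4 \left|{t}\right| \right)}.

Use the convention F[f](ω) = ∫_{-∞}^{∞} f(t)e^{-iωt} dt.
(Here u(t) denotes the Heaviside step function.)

F(ω) = \frac{88 \left(\omega^{2} + 137\right)}{\omega^{4} + 210 \omega^{2} + 18769}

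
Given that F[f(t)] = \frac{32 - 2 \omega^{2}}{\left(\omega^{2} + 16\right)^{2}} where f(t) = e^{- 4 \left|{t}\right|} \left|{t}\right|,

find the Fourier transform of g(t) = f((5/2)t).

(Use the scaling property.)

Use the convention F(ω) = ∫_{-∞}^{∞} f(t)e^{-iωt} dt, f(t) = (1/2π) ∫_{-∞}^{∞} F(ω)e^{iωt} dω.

F[g](ω) = \frac{5 \left(100 - \omega^{2}\right)}{\left(\omega^{2} + 100\right)^{2}}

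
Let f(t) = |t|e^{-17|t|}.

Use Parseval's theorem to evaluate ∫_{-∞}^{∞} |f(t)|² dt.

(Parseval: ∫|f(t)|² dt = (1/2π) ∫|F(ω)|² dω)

∫|f(t)|² dt = \frac{1}{9826}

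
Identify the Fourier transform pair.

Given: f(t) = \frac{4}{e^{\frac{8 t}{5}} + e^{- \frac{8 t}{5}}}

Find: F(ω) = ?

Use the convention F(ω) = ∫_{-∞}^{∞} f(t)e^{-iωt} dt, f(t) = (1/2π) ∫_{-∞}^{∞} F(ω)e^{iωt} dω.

F(ω) = \frac{5 \pi}{4 \cosh{\left(\frac{5 \pi \omega}{16} \right)}}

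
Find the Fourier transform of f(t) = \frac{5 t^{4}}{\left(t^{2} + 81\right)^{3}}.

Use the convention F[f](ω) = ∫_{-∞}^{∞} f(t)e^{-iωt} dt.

F(ω) = \frac{5 \pi \left(27 \omega^{2} - 15 \left|{\omega}\right| + 1\right) e^{- 9 \left|{\omega}\right|}}{24}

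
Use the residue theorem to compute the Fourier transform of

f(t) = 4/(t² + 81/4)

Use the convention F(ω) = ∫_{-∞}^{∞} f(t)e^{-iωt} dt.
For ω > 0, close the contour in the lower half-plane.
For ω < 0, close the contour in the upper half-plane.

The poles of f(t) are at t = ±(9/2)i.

Let g(z) = f(z)e^{-iωz}; for large |z| the factor e^{-iωz} decays in the lower half-plane when ω > 0 and in the upper half-plane when ω < 0.

Case ω > 0 (lower half-plane, clockwise contour ⇒ F(ω) = -2πi·ΣRes):
  Res_{z = - \frac{9 i}{2}} g(z) = \frac{4 i e^{- \frac{9 \omega}{2}}}{9}
  F(ω) = -2πi·ΣRes = \frac{8 \pi e^{- \frac{9 \omega}{2}}}{9}

Case ω < 0 (upper half-plane, counterclockwise contour ⇒ F(ω) = +2πi·ΣRes):
  Res_{z = \frac{9 i}{2}} g(z) = - \frac{4 i e^{\frac{9 \omega}{2}}}{9}
  F(ω) = 2πi·ΣRes = \frac{8 \pi e^{\frac{9 \omega}{2}}}{9}

Both cases combine into a single formula in |ω|:

F(ω) = \frac{8 \pi e^{- \frac{9 \left|{\omega}\right|}{2}}}{9}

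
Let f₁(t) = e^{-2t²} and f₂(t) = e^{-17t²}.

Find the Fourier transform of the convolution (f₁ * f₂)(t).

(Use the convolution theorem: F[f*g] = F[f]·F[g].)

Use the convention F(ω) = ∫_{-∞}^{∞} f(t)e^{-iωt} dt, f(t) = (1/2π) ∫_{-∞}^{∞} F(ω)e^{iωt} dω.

F[f₁*f₂](ω) = \frac{\sqrt{34} \pi e^{- \frac{19 \omega^{2}}{136}}}{34}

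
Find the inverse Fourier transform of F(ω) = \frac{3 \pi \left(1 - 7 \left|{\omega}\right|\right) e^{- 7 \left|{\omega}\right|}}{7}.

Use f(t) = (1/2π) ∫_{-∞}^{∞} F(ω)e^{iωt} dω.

f(t) = \frac{6 t^{2}}{\left(t^{2} + 49\right)^{2}}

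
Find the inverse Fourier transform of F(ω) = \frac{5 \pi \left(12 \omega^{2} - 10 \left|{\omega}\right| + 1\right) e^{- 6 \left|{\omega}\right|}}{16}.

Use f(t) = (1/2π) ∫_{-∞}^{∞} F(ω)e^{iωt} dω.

f(t) = \frac{5 t^{4}}{\left(t^{2} + 36\right)^{3}}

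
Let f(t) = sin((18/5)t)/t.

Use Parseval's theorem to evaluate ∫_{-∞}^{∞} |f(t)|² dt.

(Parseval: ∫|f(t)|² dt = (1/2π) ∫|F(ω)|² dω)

∫|f(t)|² dt = \frac{18 \pi}{5}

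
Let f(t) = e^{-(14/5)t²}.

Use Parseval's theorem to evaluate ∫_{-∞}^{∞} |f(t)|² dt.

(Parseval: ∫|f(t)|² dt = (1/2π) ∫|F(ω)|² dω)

∫|f(t)|² dt = \frac{\sqrt{35} \sqrt{\pi}}{14}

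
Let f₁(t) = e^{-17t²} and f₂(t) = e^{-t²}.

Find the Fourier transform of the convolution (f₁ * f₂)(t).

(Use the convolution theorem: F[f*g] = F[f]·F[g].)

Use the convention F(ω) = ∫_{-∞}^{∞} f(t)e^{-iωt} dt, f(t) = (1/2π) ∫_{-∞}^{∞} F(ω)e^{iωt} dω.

F[f₁*f₂](ω) = \frac{\sqrt{17} \pi e^{- \frac{9 \omega^{2}}{34}}}{17}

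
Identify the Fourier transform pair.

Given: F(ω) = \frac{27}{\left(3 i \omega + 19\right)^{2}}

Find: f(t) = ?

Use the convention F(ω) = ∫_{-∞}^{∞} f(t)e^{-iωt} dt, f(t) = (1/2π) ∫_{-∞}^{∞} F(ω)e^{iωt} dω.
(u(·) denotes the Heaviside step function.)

f(t) = 3 t e^{- \frac{19 t}{3}} u\left(t\right)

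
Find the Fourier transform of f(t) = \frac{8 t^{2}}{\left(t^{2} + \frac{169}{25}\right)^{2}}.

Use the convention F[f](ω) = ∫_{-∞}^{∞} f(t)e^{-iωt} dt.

F(ω) = \frac{4 \pi \left(5 - 13 \left|{\omega}\right|\right) e^{- \frac{13 \left|{\omega}\right|}{5}}}{13}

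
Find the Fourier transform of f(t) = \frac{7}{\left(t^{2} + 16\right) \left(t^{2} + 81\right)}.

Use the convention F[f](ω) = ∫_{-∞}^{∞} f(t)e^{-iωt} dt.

F(ω) = \frac{7 \pi \left(9 e^{5 \left|{\omega}\right|} - 4\right) e^{- 9 \left|{\omega}\right|}}{2340}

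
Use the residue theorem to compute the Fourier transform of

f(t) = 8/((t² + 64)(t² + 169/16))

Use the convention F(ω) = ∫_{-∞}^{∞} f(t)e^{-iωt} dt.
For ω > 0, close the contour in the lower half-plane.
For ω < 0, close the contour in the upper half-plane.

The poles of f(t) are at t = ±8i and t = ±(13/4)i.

Let g(z) = f(z)e^{-iωz}; for large |z| the factor e^{-iωz} decays in the lower half-plane when ω > 0 and in the upper half-plane when ω < 0.

Case ω > 0 (lower half-plane, clockwise contour ⇒ F(ω) = -2πi·ΣRes):
  Res_{z = - 8 i} g(z) = - \frac{8 i e^{- 8 \omega}}{855}
  Res_{z = - \frac{13 i}{4}} g(z) = \frac{256 i e^{- \frac{13 \omega}{4}}}{11115}
  F(ω) = -2πi·ΣRes = - \frac{16 \pi e^{- 8 \omega}}{855} + \frac{512 \pi e^{- \frac{13 \omega}{4}}}{11115}

Case ω < 0 (upper half-plane, counterclockwise contour ⇒ F(ω) = +2πi·ΣRes):
  Res_{z = 8 i} g(z) = \frac{8 i e^{8 \omega}}{855}
  Res_{z = \frac{13 i}{4}} g(z) = - \frac{256 i e^{\frac{13 \omega}{4}}}{11115}
  F(ω) = 2πi·ΣRes = \frac{16 \pi \left(32 e^{\frac{13 \omega}{4}} - 13 e^{8 \omega}\right)}{11115}

Both cases combine into a single formula in |ω|:

F(ω) = - \frac{16 \pi e^{- 8 \left|{\omega}\right|}}{855} + \frac{512 \pi e^{- \frac{13 \left|{\omega}\right|}{4}}}{11115}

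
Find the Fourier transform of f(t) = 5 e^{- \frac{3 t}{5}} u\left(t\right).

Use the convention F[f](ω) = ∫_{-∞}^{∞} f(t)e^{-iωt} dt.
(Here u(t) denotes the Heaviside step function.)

F(ω) = \frac{25}{5 i \omega + 3}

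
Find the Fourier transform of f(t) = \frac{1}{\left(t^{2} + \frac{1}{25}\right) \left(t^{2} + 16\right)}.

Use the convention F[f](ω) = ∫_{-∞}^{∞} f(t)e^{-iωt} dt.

F(ω) = - \frac{25 \pi e^{- 4 \left|{\omega}\right|}}{1596} + \frac{125 \pi e^{- \frac{\left|{\omega}\right|}{5}}}{399}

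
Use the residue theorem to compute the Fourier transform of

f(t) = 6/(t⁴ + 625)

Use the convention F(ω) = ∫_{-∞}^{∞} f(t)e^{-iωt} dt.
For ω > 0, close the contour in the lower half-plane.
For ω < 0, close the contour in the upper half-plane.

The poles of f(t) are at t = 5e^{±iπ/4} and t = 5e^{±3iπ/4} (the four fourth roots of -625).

Let g(z) = f(z)e^{-iωz}; for large |z| the factor e^{-iωz} decays in the lower half-plane when ω > 0 and in the upper half-plane when ω < 0.

Case ω > 0 (lower half-plane, clockwise contour ⇒ F(ω) = -2πi·ΣRes):
  Res_{z = - \frac{5 \sqrt{2}}{2} - \frac{5 \sqrt{2} i}{2}} g(z) = \frac{3 \sqrt{2} i \left(1 - i\right) e^{\frac{5 \sqrt{2} \omega \left(-1 + i\right)}{2}}}{500}
  Res_{z = \frac{5 \sqrt{2}}{2} - \frac{5 \sqrt{2} i}{2}} g(z) = \frac{3 \sqrt{2} i \left(1 + i\right) e^{- \frac{5 \sqrt{2} \omega \left(1 + i\right)}{2}}}{500}
  F(ω) = -2πi·ΣRes = \frac{3 \sqrt{2} \pi \left(1 - i\right) \left(e^{5 \sqrt{2} i \omega} + i\right) e^{- \frac{5 \sqrt{2} \omega \left(1 + i\right)}{2}}}{250} = \frac{6 \pi e^{- \frac{5 \sqrt{2} \omega}{2}} \sin{\left(\frac{5 \sqrt{2} \omega}{2} + \frac{\pi}{4} \right)}}{125}

Case ω < 0 (upper half-plane, counterclockwise contour ⇒ F(ω) = +2πi·ΣRes):
  Res_{z = \frac{5 \sqrt{2}}{2} + \frac{5 \sqrt{2} i}{2}} g(z) = \frac{3 \sqrt{2} i \left(-1 + i\right) e^{\frac{5 \sqrt{2} \omega \left(1 - i\right)}{2}}}{500}
  Res_{z = - \frac{5 \sqrt{2}}{2} + \frac{5 \sqrt{2} i}{2}} g(z) = \frac{3 \sqrt{2} \left(1 - i\right) e^{\frac{5 \sqrt{2} \omega \left(1 + i\right)}{2}}}{500}
  F(ω) = 2πi·ΣRes = - \frac{3 \sqrt{2} i \pi \left(i \left(1 - i\right) e^{\frac{5 \sqrt{2} \omega \left(1 - i\right)}{2}} - \left(1 - i\right) e^{\frac{5 \sqrt{2} \omega \left(1 + i\right)}{2}}\right)}{250} = \frac{6 \pi e^{\frac{5 \sqrt{2} \omega}{2}} \cos{\left(\frac{5 \sqrt{2} \omega}{2} + \frac{\pi}{4} \right)}}{125}

Both cases combine into a single formula in |ω|:

F(ω) = \frac{6 \pi e^{- \frac{5 \sqrt{2} \left|{\omega}\right|}{2}} \sin{\left(\frac{5 \sqrt{2} \left|{\omega}\right|}{2} + \frac{\pi}{4} \right)}}{125}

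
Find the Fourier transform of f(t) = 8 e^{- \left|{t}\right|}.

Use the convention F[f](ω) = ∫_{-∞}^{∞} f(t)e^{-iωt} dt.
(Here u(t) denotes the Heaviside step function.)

F(ω) = \frac{16}{\omega^{2} + 1}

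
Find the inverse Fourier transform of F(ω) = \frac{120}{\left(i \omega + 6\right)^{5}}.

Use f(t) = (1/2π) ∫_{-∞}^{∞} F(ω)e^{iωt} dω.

f(t) = 5 t^{4} e^{- 6 t} u\left(t\right)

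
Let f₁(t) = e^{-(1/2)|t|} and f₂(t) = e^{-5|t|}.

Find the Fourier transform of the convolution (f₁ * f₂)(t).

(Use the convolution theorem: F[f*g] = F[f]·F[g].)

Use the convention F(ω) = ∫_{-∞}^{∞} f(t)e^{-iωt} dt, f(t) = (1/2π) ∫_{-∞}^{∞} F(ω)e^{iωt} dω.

F[f₁*f₂](ω) = \frac{40}{\left(\omega^{2} + 25\right) \left(4 \omega^{2} + 1\right)}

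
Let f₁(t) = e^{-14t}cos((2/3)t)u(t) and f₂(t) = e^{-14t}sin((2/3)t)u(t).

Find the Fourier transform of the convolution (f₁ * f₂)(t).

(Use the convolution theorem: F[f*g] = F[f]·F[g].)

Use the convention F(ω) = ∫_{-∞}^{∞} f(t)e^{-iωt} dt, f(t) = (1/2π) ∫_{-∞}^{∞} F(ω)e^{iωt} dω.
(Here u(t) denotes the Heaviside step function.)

F[f₁*f₂](ω) = \frac{54 \left(i \omega + 14\right)}{\left(9 \left(i \omega + 14\right)^{2} + 4\right)^{2}}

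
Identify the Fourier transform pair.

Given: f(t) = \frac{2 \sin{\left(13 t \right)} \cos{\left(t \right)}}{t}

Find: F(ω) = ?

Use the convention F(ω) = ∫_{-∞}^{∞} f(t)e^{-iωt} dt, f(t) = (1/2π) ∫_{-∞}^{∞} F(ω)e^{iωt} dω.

F(ω) = \begin{cases} 2 \pi & \text{for}\: \omega > -12 \wedge \omega < 12 \\\pi & \text{for}\: \omega > -14 \wedge \omega < 14 \\0 & \text{otherwise} \end{cases}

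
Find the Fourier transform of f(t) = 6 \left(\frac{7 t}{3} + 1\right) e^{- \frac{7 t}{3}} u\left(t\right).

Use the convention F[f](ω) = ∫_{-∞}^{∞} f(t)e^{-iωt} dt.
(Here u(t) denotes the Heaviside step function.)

F(ω) = \frac{18 \left(- 3 i \omega - 14\right)}{9 \omega^{2} - 42 i \omega - 49}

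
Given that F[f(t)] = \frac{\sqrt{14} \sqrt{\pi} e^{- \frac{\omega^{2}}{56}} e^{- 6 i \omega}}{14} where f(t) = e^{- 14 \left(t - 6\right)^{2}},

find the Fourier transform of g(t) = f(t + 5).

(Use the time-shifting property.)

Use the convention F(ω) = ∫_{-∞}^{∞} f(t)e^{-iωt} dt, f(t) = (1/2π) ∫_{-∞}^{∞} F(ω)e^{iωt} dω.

F[g](ω) = \frac{\sqrt{14} \sqrt{\pi} e^{- \omega \left(\frac{\omega}{56} + i\right)}}{14}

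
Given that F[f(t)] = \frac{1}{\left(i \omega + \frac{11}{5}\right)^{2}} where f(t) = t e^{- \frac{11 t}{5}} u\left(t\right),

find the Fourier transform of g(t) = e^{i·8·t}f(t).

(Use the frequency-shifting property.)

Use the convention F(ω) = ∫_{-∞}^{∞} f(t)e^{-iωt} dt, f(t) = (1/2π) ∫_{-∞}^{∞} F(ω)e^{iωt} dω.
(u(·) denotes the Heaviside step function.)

F[g](ω) = \frac{25}{\left(5 i \left(\omega - 8\right) + 11\right)^{2}}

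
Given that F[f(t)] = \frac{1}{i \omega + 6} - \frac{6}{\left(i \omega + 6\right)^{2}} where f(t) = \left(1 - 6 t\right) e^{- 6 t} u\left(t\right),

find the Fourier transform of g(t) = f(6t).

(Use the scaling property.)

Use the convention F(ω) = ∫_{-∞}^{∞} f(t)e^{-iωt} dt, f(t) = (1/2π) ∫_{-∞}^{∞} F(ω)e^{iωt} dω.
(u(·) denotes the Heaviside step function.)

F[g](ω) = \frac{i \omega}{- \omega^{2} + 72 i \omega + 1296}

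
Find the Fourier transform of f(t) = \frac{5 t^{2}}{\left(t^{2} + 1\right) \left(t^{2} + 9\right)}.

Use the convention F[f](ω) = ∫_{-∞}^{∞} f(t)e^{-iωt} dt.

F(ω) = \frac{5 \pi \left(3 - e^{2 \left|{\omega}\right|}\right) e^{- 3 \left|{\omega}\right|}}{8}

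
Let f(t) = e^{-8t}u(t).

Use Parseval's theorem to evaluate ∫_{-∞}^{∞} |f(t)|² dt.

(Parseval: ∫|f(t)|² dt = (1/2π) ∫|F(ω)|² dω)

∫|f(t)|² dt = \frac{1}{16}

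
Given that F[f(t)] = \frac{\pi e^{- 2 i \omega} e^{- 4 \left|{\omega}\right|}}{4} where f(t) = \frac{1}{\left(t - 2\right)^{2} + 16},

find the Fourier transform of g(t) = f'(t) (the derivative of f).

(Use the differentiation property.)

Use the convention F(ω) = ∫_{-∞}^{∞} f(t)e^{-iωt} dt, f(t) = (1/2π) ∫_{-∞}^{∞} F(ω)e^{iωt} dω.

F[g](ω) = \frac{i \pi \omega e^{- 2 i \omega - 4 \left|{\omega}\right|}}{4}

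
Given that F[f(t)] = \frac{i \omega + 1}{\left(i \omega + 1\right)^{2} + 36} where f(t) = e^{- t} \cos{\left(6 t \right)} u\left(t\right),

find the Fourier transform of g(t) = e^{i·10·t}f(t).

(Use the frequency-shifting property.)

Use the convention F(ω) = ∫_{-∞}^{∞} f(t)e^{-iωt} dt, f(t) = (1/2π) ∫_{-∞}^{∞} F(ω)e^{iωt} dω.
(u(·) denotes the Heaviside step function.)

F[g](ω) = \frac{i \left(\omega - 10\right) + 1}{\left(i \left(\omega - 10\right) + 1\right)^{2} + 36}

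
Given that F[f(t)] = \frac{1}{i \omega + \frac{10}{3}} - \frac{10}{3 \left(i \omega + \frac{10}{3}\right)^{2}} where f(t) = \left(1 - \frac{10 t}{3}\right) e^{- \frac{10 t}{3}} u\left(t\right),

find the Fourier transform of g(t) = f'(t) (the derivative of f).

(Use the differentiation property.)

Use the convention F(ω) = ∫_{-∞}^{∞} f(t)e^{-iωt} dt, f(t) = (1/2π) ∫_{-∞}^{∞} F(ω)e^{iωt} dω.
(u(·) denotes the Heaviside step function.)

F[g](ω) = \frac{9 \omega^{2}}{9 \omega^{2} - 60 i \omega - 100}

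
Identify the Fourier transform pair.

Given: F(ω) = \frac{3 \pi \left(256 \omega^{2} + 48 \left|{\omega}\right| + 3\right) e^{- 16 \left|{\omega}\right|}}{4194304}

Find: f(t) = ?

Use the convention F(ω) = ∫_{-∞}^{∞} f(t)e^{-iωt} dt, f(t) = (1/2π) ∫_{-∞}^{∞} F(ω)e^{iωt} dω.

f(t) = \frac{6}{\left(t^{2} + 256\right)^{3}}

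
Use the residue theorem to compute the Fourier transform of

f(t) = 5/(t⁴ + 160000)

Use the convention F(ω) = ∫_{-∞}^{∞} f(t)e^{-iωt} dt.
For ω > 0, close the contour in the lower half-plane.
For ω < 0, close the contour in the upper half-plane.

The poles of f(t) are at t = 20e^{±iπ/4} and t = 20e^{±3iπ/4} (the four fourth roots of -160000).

Let g(z) = f(z)e^{-iωz}; for large |z| the factor e^{-iωz} decays in the lower half-plane when ω > 0 and in the upper half-plane when ω < 0.

Case ω > 0 (lower half-plane, clockwise contour ⇒ F(ω) = -2πi·ΣRes):
  Res_{z = - 10 \sqrt{2} - 10 \sqrt{2} i} g(z) = \frac{\sqrt{2} i \left(1 - i\right) e^{10 \sqrt{2} \omega \left(-1 + i\right)}}{12800}
  Res_{z = 10 \sqrt{2} - 10 \sqrt{2} i} g(z) = \frac{\sqrt{2} i \left(1 + i\right) e^{- 10 \sqrt{2} \omega \left(1 + i\right)}}{12800}
  F(ω) = -2πi·ΣRes = \frac{\sqrt{2} \pi \left(1 - i\right) \left(e^{20 \sqrt{2} i \omega} + i\right) e^{- 10 \sqrt{2} \omega \left(1 + i\right)}}{6400} = \frac{\pi e^{- 10 \sqrt{2} \omega} \sin{\left(10 \sqrt{2} \omega + \frac{\pi}{4} \right)}}{1600}

Case ω < 0 (upper half-plane, counterclockwise contour ⇒ F(ω) = +2πi·ΣRes):
  Res_{z = 10 \sqrt{2} + 10 \sqrt{2} i} g(z) = \frac{\sqrt{2} i \left(-1 + i\right) e^{10 \sqrt{2} \omega \left(1 - i\right)}}{12800}
  Res_{z = - 10 \sqrt{2} + 10 \sqrt{2} i} g(z) = \frac{\sqrt{2} \left(1 - i\right) e^{10 \sqrt{2} \omega \left(1 + i\right)}}{12800}
  F(ω) = 2πi·ΣRes = - \frac{\sqrt{2} i \pi \left(i \left(1 - i\right) e^{10 \sqrt{2} \omega \left(1 - i\right)} - \left(1 - i\right) e^{10 \sqrt{2} \omega \left(1 + i\right)}\right)}{6400} = \frac{\pi e^{10 \sqrt{2} \omega} \cos{\left(10 \sqrt{2} \omega + \frac{\pi}{4} \right)}}{1600}

Both cases combine into a single formula in |ω|:

F(ω) = \frac{\pi e^{- 10 \sqrt{2} \left|{\omega}\right|} \sin{\left(10 \sqrt{2} \left|{\omega}\right| + \frac{\pi}{4} \right)}}{1600}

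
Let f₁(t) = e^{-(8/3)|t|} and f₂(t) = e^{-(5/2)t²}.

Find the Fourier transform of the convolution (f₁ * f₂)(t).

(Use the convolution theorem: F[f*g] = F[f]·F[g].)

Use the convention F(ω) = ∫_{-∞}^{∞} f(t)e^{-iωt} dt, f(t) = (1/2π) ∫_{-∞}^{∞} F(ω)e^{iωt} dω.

F[f₁*f₂](ω) = \frac{48 \sqrt{10} \sqrt{\pi} e^{- \frac{\omega^{2}}{10}}}{5 \left(9 \omega^{2} + 64\right)}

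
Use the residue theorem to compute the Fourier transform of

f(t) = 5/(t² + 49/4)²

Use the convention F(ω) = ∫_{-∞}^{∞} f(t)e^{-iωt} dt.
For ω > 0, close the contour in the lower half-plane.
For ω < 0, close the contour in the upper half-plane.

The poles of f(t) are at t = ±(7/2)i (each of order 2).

Let g(z) = f(z)e^{-iωz}; for large |z| the factor e^{-iωz} decays in the lower half-plane when ω > 0 and in the upper half-plane when ω < 0.

Case ω > 0 (lower half-plane, clockwise contour ⇒ F(ω) = -2πi·ΣRes):
  Res_{z = - \frac{7 i}{2}} g(z) = \frac{5 i \left(7 \omega + 2\right) e^{- \frac{7 \omega}{2}}}{343} (pole of order 2)
  F(ω) = -2πi·ΣRes = \frac{10 \pi \left(7 \omega + 2\right) e^{- \frac{7 \omega}{2}}}{343}

Case ω < 0 (upper half-plane, counterclockwise contour ⇒ F(ω) = +2πi·ΣRes):
  Res_{z = \frac{7 i}{2}} g(z) = \frac{5 i \left(7 \omega - 2\right) e^{\frac{7 \omega}{2}}}{343} (pole of order 2)
  F(ω) = 2πi·ΣRes = \frac{10 \pi \left(2 - 7 \omega\right) e^{\frac{7 \omega}{2}}}{343}

Both cases combine into a single formula in |ω|:

F(ω) = \frac{10 \pi \left(7 \left|{\omega}\right| + 2\right) e^{- \frac{7 \left|{\omega}\right|}{2}}}{343}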